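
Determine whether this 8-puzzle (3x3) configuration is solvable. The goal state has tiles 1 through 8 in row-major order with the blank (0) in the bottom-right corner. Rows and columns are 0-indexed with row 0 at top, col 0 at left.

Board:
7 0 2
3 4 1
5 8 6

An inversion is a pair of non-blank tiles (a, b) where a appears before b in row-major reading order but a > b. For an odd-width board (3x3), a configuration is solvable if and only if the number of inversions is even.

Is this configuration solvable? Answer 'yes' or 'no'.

Inversions (pairs i<j in row-major order where tile[i] > tile[j] > 0): 10
10 is even, so the puzzle is solvable.

Answer: yes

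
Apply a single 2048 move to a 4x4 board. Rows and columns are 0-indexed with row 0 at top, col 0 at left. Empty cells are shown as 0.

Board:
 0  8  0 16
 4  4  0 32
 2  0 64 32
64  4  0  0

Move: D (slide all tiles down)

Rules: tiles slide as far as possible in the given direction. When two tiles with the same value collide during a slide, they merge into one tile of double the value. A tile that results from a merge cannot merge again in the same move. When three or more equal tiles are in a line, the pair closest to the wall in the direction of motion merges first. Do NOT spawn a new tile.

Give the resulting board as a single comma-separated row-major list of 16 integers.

Slide down:
col 0: [0, 4, 2, 64] -> [0, 4, 2, 64]
col 1: [8, 4, 0, 4] -> [0, 0, 8, 8]
col 2: [0, 0, 64, 0] -> [0, 0, 0, 64]
col 3: [16, 32, 32, 0] -> [0, 0, 16, 64]

Answer: 0, 0, 0, 0, 4, 0, 0, 0, 2, 8, 0, 16, 64, 8, 64, 64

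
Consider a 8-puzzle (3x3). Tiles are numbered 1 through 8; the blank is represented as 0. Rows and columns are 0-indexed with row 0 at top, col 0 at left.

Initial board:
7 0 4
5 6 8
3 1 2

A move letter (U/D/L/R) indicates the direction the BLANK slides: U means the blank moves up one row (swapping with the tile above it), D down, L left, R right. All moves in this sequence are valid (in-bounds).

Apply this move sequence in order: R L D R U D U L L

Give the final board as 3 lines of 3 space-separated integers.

After move 1 (R):
7 4 0
5 6 8
3 1 2

After move 2 (L):
7 0 4
5 6 8
3 1 2

After move 3 (D):
7 6 4
5 0 8
3 1 2

After move 4 (R):
7 6 4
5 8 0
3 1 2

After move 5 (U):
7 6 0
5 8 4
3 1 2

After move 6 (D):
7 6 4
5 8 0
3 1 2

After move 7 (U):
7 6 0
5 8 4
3 1 2

After move 8 (L):
7 0 6
5 8 4
3 1 2

After move 9 (L):
0 7 6
5 8 4
3 1 2

Answer: 0 7 6
5 8 4
3 1 2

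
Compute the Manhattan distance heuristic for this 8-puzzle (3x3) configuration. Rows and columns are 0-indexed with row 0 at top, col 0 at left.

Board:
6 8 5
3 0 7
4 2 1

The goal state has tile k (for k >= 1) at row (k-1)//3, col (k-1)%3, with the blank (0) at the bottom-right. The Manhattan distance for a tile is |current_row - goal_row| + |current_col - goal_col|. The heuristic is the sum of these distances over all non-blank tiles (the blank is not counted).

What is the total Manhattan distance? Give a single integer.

Tile 6: at (0,0), goal (1,2), distance |0-1|+|0-2| = 3
Tile 8: at (0,1), goal (2,1), distance |0-2|+|1-1| = 2
Tile 5: at (0,2), goal (1,1), distance |0-1|+|2-1| = 2
Tile 3: at (1,0), goal (0,2), distance |1-0|+|0-2| = 3
Tile 7: at (1,2), goal (2,0), distance |1-2|+|2-0| = 3
Tile 4: at (2,0), goal (1,0), distance |2-1|+|0-0| = 1
Tile 2: at (2,1), goal (0,1), distance |2-0|+|1-1| = 2
Tile 1: at (2,2), goal (0,0), distance |2-0|+|2-0| = 4
Sum: 3 + 2 + 2 + 3 + 3 + 1 + 2 + 4 = 20

Answer: 20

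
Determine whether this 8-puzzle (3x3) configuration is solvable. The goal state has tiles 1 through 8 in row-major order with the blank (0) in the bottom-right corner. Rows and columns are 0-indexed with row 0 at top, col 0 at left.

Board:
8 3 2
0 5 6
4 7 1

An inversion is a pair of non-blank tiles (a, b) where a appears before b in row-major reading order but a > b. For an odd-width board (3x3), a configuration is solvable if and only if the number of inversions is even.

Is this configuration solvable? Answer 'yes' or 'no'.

Answer: yes

Derivation:
Inversions (pairs i<j in row-major order where tile[i] > tile[j] > 0): 16
16 is even, so the puzzle is solvable.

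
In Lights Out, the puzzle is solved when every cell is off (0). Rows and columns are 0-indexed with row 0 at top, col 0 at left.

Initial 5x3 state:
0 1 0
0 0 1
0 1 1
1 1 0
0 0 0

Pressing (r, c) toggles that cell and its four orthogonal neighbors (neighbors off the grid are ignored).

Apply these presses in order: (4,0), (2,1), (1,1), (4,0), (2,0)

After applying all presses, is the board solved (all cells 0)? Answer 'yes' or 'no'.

Answer: yes

Derivation:
After press 1 at (4,0):
0 1 0
0 0 1
0 1 1
0 1 0
1 1 0

After press 2 at (2,1):
0 1 0
0 1 1
1 0 0
0 0 0
1 1 0

After press 3 at (1,1):
0 0 0
1 0 0
1 1 0
0 0 0
1 1 0

After press 4 at (4,0):
0 0 0
1 0 0
1 1 0
1 0 0
0 0 0

After press 5 at (2,0):
0 0 0
0 0 0
0 0 0
0 0 0
0 0 0

Lights still on: 0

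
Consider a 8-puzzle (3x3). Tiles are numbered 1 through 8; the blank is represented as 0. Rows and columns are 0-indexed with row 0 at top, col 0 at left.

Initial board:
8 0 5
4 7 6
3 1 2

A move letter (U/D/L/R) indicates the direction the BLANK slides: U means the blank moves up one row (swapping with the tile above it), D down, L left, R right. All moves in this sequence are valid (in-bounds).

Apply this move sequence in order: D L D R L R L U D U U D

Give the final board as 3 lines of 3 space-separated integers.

After move 1 (D):
8 7 5
4 0 6
3 1 2

After move 2 (L):
8 7 5
0 4 6
3 1 2

After move 3 (D):
8 7 5
3 4 6
0 1 2

After move 4 (R):
8 7 5
3 4 6
1 0 2

After move 5 (L):
8 7 5
3 4 6
0 1 2

After move 6 (R):
8 7 5
3 4 6
1 0 2

After move 7 (L):
8 7 5
3 4 6
0 1 2

After move 8 (U):
8 7 5
0 4 6
3 1 2

After move 9 (D):
8 7 5
3 4 6
0 1 2

After move 10 (U):
8 7 5
0 4 6
3 1 2

After move 11 (U):
0 7 5
8 4 6
3 1 2

After move 12 (D):
8 7 5
0 4 6
3 1 2

Answer: 8 7 5
0 4 6
3 1 2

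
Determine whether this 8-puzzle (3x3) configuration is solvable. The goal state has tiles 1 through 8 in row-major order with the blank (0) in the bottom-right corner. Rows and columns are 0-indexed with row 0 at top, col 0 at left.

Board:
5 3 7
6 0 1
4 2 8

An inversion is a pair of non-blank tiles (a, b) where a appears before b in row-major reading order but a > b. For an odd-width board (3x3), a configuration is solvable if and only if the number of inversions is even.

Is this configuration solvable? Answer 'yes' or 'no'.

Answer: yes

Derivation:
Inversions (pairs i<j in row-major order where tile[i] > tile[j] > 0): 14
14 is even, so the puzzle is solvable.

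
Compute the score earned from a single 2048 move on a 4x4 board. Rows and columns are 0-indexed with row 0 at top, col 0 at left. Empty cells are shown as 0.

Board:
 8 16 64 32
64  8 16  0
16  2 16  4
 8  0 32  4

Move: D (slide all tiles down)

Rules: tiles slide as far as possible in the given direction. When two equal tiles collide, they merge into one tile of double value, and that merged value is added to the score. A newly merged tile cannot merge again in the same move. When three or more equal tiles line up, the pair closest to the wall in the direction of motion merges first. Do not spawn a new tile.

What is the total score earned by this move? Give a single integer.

Answer: 40

Derivation:
Slide down:
col 0: [8, 64, 16, 8] -> [8, 64, 16, 8]  score +0 (running 0)
col 1: [16, 8, 2, 0] -> [0, 16, 8, 2]  score +0 (running 0)
col 2: [64, 16, 16, 32] -> [0, 64, 32, 32]  score +32 (running 32)
col 3: [32, 0, 4, 4] -> [0, 0, 32, 8]  score +8 (running 40)
Board after move:
 8  0  0  0
64 16 64  0
16  8 32 32
 8  2 32  8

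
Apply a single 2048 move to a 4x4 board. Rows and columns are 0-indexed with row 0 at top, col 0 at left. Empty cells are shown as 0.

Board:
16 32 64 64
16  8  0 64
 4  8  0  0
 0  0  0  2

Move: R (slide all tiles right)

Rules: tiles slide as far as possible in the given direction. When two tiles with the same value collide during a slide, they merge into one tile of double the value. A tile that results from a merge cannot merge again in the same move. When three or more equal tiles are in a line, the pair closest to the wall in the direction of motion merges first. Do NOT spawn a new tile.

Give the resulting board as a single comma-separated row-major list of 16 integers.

Answer: 0, 16, 32, 128, 0, 16, 8, 64, 0, 0, 4, 8, 0, 0, 0, 2

Derivation:
Slide right:
row 0: [16, 32, 64, 64] -> [0, 16, 32, 128]
row 1: [16, 8, 0, 64] -> [0, 16, 8, 64]
row 2: [4, 8, 0, 0] -> [0, 0, 4, 8]
row 3: [0, 0, 0, 2] -> [0, 0, 0, 2]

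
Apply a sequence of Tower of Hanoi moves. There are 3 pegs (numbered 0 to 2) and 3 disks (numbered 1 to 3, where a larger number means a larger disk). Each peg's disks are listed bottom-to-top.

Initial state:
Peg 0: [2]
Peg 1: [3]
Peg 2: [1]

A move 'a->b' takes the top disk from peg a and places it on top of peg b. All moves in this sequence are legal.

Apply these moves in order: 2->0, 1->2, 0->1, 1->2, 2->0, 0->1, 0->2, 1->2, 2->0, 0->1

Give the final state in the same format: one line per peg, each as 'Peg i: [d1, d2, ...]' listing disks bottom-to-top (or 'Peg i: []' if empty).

After move 1 (2->0):
Peg 0: [2, 1]
Peg 1: [3]
Peg 2: []

After move 2 (1->2):
Peg 0: [2, 1]
Peg 1: []
Peg 2: [3]

After move 3 (0->1):
Peg 0: [2]
Peg 1: [1]
Peg 2: [3]

After move 4 (1->2):
Peg 0: [2]
Peg 1: []
Peg 2: [3, 1]

After move 5 (2->0):
Peg 0: [2, 1]
Peg 1: []
Peg 2: [3]

After move 6 (0->1):
Peg 0: [2]
Peg 1: [1]
Peg 2: [3]

After move 7 (0->2):
Peg 0: []
Peg 1: [1]
Peg 2: [3, 2]

After move 8 (1->2):
Peg 0: []
Peg 1: []
Peg 2: [3, 2, 1]

After move 9 (2->0):
Peg 0: [1]
Peg 1: []
Peg 2: [3, 2]

After move 10 (0->1):
Peg 0: []
Peg 1: [1]
Peg 2: [3, 2]

Answer: Peg 0: []
Peg 1: [1]
Peg 2: [3, 2]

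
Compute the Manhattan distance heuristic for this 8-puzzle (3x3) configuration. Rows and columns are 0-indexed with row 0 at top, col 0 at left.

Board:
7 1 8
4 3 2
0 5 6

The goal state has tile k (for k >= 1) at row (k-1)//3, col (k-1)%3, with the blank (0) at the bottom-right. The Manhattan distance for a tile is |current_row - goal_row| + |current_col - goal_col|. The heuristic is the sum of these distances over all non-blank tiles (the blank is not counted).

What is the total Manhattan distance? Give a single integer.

Tile 7: (0,0)->(2,0) = 2
Tile 1: (0,1)->(0,0) = 1
Tile 8: (0,2)->(2,1) = 3
Tile 4: (1,0)->(1,0) = 0
Tile 3: (1,1)->(0,2) = 2
Tile 2: (1,2)->(0,1) = 2
Tile 5: (2,1)->(1,1) = 1
Tile 6: (2,2)->(1,2) = 1
Sum: 2 + 1 + 3 + 0 + 2 + 2 + 1 + 1 = 12

Answer: 12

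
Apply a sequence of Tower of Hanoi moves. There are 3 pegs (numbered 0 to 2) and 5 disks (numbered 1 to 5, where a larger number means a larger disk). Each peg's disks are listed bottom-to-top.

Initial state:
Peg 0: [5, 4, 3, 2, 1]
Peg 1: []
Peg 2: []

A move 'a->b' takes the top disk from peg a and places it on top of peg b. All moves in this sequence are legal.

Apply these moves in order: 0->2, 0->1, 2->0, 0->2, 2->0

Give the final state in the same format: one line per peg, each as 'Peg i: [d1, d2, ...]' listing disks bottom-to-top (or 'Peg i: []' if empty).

Answer: Peg 0: [5, 4, 3, 1]
Peg 1: [2]
Peg 2: []

Derivation:
After move 1 (0->2):
Peg 0: [5, 4, 3, 2]
Peg 1: []
Peg 2: [1]

After move 2 (0->1):
Peg 0: [5, 4, 3]
Peg 1: [2]
Peg 2: [1]

After move 3 (2->0):
Peg 0: [5, 4, 3, 1]
Peg 1: [2]
Peg 2: []

After move 4 (0->2):
Peg 0: [5, 4, 3]
Peg 1: [2]
Peg 2: [1]

After move 5 (2->0):
Peg 0: [5, 4, 3, 1]
Peg 1: [2]
Peg 2: []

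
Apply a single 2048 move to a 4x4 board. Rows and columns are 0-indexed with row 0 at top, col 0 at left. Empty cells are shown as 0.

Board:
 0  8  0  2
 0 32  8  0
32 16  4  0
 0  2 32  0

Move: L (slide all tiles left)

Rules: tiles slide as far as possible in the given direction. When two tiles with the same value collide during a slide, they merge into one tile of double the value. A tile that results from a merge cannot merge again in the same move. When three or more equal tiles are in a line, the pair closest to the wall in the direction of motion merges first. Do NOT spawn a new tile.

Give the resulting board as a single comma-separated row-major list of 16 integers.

Slide left:
row 0: [0, 8, 0, 2] -> [8, 2, 0, 0]
row 1: [0, 32, 8, 0] -> [32, 8, 0, 0]
row 2: [32, 16, 4, 0] -> [32, 16, 4, 0]
row 3: [0, 2, 32, 0] -> [2, 32, 0, 0]

Answer: 8, 2, 0, 0, 32, 8, 0, 0, 32, 16, 4, 0, 2, 32, 0, 0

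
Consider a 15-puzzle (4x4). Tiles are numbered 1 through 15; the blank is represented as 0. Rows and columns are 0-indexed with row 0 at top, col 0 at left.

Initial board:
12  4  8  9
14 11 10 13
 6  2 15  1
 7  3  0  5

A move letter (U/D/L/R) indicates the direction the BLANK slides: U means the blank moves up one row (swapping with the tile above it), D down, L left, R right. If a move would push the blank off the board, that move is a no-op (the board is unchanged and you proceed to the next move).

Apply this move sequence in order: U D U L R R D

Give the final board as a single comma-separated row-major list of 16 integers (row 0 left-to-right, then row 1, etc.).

After move 1 (U):
12  4  8  9
14 11 10 13
 6  2  0  1
 7  3 15  5

After move 2 (D):
12  4  8  9
14 11 10 13
 6  2 15  1
 7  3  0  5

After move 3 (U):
12  4  8  9
14 11 10 13
 6  2  0  1
 7  3 15  5

After move 4 (L):
12  4  8  9
14 11 10 13
 6  0  2  1
 7  3 15  5

After move 5 (R):
12  4  8  9
14 11 10 13
 6  2  0  1
 7  3 15  5

After move 6 (R):
12  4  8  9
14 11 10 13
 6  2  1  0
 7  3 15  5

After move 7 (D):
12  4  8  9
14 11 10 13
 6  2  1  5
 7  3 15  0

Answer: 12, 4, 8, 9, 14, 11, 10, 13, 6, 2, 1, 5, 7, 3, 15, 0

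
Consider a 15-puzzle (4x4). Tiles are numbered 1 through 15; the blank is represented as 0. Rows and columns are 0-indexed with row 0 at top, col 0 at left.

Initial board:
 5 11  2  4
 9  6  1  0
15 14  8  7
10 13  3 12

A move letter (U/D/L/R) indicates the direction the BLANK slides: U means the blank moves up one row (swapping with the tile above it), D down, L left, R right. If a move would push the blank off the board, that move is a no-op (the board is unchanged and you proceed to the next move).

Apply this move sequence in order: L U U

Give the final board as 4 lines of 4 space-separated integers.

After move 1 (L):
 5 11  2  4
 9  6  0  1
15 14  8  7
10 13  3 12

After move 2 (U):
 5 11  0  4
 9  6  2  1
15 14  8  7
10 13  3 12

After move 3 (U):
 5 11  0  4
 9  6  2  1
15 14  8  7
10 13  3 12

Answer:  5 11  0  4
 9  6  2  1
15 14  8  7
10 13  3 12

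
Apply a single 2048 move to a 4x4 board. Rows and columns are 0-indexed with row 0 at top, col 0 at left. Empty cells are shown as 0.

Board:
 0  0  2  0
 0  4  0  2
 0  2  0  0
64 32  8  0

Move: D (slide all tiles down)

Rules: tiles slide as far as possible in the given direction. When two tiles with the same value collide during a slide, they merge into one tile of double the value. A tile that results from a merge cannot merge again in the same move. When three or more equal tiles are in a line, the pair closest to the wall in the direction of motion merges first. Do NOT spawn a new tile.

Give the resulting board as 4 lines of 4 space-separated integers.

Answer:  0  0  0  0
 0  4  0  0
 0  2  2  0
64 32  8  2

Derivation:
Slide down:
col 0: [0, 0, 0, 64] -> [0, 0, 0, 64]
col 1: [0, 4, 2, 32] -> [0, 4, 2, 32]
col 2: [2, 0, 0, 8] -> [0, 0, 2, 8]
col 3: [0, 2, 0, 0] -> [0, 0, 0, 2]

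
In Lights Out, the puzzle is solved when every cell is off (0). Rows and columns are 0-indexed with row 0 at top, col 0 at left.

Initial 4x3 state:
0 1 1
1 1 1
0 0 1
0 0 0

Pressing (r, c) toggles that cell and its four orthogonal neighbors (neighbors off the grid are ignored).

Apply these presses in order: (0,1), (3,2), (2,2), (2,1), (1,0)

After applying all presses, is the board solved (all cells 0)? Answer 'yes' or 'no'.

Answer: yes

Derivation:
After press 1 at (0,1):
1 0 0
1 0 1
0 0 1
0 0 0

After press 2 at (3,2):
1 0 0
1 0 1
0 0 0
0 1 1

After press 3 at (2,2):
1 0 0
1 0 0
0 1 1
0 1 0

After press 4 at (2,1):
1 0 0
1 1 0
1 0 0
0 0 0

After press 5 at (1,0):
0 0 0
0 0 0
0 0 0
0 0 0

Lights still on: 0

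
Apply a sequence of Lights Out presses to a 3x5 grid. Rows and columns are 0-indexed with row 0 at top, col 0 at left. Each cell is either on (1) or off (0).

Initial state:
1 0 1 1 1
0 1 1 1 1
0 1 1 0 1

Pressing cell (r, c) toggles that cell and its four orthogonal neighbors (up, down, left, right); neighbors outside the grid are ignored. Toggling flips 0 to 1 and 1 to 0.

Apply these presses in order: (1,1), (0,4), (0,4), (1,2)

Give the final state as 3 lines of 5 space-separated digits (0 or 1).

After press 1 at (1,1):
1 1 1 1 1
1 0 0 1 1
0 0 1 0 1

After press 2 at (0,4):
1 1 1 0 0
1 0 0 1 0
0 0 1 0 1

After press 3 at (0,4):
1 1 1 1 1
1 0 0 1 1
0 0 1 0 1

After press 4 at (1,2):
1 1 0 1 1
1 1 1 0 1
0 0 0 0 1

Answer: 1 1 0 1 1
1 1 1 0 1
0 0 0 0 1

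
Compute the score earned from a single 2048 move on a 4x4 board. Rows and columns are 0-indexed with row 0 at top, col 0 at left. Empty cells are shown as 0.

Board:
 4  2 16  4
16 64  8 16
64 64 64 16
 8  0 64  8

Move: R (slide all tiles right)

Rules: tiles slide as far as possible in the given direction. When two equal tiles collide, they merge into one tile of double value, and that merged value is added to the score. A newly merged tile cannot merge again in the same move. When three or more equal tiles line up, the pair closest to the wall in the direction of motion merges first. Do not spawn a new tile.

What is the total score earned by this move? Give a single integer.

Slide right:
row 0: [4, 2, 16, 4] -> [4, 2, 16, 4]  score +0 (running 0)
row 1: [16, 64, 8, 16] -> [16, 64, 8, 16]  score +0 (running 0)
row 2: [64, 64, 64, 16] -> [0, 64, 128, 16]  score +128 (running 128)
row 3: [8, 0, 64, 8] -> [0, 8, 64, 8]  score +0 (running 128)
Board after move:
  4   2  16   4
 16  64   8  16
  0  64 128  16
  0   8  64   8

Answer: 128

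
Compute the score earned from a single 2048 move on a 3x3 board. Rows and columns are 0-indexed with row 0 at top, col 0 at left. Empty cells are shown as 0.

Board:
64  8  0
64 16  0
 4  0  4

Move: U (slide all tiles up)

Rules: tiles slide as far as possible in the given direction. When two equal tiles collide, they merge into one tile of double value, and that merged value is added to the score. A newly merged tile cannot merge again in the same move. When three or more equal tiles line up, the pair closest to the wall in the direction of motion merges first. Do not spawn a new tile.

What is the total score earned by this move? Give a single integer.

Slide up:
col 0: [64, 64, 4] -> [128, 4, 0]  score +128 (running 128)
col 1: [8, 16, 0] -> [8, 16, 0]  score +0 (running 128)
col 2: [0, 0, 4] -> [4, 0, 0]  score +0 (running 128)
Board after move:
128   8   4
  4  16   0
  0   0   0

Answer: 128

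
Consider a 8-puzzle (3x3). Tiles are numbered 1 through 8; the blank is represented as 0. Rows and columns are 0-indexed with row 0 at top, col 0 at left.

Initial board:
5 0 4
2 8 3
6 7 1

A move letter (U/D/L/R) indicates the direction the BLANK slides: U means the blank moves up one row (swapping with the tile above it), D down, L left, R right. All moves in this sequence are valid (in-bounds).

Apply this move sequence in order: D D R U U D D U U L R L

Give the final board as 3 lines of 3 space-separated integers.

Answer: 5 0 8
2 7 4
6 1 3

Derivation:
After move 1 (D):
5 8 4
2 0 3
6 7 1

After move 2 (D):
5 8 4
2 7 3
6 0 1

After move 3 (R):
5 8 4
2 7 3
6 1 0

After move 4 (U):
5 8 4
2 7 0
6 1 3

After move 5 (U):
5 8 0
2 7 4
6 1 3

After move 6 (D):
5 8 4
2 7 0
6 1 3

After move 7 (D):
5 8 4
2 7 3
6 1 0

After move 8 (U):
5 8 4
2 7 0
6 1 3

After move 9 (U):
5 8 0
2 7 4
6 1 3

After move 10 (L):
5 0 8
2 7 4
6 1 3

After move 11 (R):
5 8 0
2 7 4
6 1 3

After move 12 (L):
5 0 8
2 7 4
6 1 3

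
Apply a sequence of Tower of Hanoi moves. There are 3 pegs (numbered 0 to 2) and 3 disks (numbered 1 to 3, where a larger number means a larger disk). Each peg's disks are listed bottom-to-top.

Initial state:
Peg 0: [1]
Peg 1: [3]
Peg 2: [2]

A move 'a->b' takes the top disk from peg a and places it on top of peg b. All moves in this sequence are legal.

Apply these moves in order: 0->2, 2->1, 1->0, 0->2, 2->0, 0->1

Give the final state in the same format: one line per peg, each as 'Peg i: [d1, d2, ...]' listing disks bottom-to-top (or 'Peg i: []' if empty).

After move 1 (0->2):
Peg 0: []
Peg 1: [3]
Peg 2: [2, 1]

After move 2 (2->1):
Peg 0: []
Peg 1: [3, 1]
Peg 2: [2]

After move 3 (1->0):
Peg 0: [1]
Peg 1: [3]
Peg 2: [2]

After move 4 (0->2):
Peg 0: []
Peg 1: [3]
Peg 2: [2, 1]

After move 5 (2->0):
Peg 0: [1]
Peg 1: [3]
Peg 2: [2]

After move 6 (0->1):
Peg 0: []
Peg 1: [3, 1]
Peg 2: [2]

Answer: Peg 0: []
Peg 1: [3, 1]
Peg 2: [2]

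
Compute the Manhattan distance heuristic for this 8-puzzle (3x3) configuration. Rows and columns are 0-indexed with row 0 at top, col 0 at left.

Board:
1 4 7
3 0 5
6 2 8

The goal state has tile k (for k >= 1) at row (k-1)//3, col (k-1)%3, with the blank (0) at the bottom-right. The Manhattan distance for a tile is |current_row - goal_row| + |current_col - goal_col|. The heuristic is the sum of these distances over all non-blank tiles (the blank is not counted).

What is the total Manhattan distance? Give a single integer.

Tile 1: (0,0)->(0,0) = 0
Tile 4: (0,1)->(1,0) = 2
Tile 7: (0,2)->(2,0) = 4
Tile 3: (1,0)->(0,2) = 3
Tile 5: (1,2)->(1,1) = 1
Tile 6: (2,0)->(1,2) = 3
Tile 2: (2,1)->(0,1) = 2
Tile 8: (2,2)->(2,1) = 1
Sum: 0 + 2 + 4 + 3 + 1 + 3 + 2 + 1 = 16

Answer: 16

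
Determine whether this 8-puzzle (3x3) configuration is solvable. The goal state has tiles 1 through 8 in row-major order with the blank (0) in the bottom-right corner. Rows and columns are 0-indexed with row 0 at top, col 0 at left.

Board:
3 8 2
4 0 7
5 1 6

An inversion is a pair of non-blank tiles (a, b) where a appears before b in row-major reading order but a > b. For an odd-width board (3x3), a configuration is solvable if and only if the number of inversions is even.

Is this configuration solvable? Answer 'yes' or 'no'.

Answer: yes

Derivation:
Inversions (pairs i<j in row-major order where tile[i] > tile[j] > 0): 14
14 is even, so the puzzle is solvable.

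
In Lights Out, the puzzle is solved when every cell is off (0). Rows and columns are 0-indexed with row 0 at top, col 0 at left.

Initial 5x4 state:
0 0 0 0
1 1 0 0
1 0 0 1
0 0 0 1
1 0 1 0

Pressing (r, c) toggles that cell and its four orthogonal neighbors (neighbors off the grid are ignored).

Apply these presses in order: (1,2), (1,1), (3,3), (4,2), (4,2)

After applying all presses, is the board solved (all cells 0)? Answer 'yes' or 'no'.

After press 1 at (1,2):
0 0 1 0
1 0 1 1
1 0 1 1
0 0 0 1
1 0 1 0

After press 2 at (1,1):
0 1 1 0
0 1 0 1
1 1 1 1
0 0 0 1
1 0 1 0

After press 3 at (3,3):
0 1 1 0
0 1 0 1
1 1 1 0
0 0 1 0
1 0 1 1

After press 4 at (4,2):
0 1 1 0
0 1 0 1
1 1 1 0
0 0 0 0
1 1 0 0

After press 5 at (4,2):
0 1 1 0
0 1 0 1
1 1 1 0
0 0 1 0
1 0 1 1

Lights still on: 11

Answer: no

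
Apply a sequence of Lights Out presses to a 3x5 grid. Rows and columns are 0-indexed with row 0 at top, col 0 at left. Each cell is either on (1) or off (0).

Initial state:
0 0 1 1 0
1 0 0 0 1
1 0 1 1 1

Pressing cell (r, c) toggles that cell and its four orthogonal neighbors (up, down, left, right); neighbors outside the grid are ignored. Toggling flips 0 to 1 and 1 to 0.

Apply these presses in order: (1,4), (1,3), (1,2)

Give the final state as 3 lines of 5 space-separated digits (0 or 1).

After press 1 at (1,4):
0 0 1 1 1
1 0 0 1 0
1 0 1 1 0

After press 2 at (1,3):
0 0 1 0 1
1 0 1 0 1
1 0 1 0 0

After press 3 at (1,2):
0 0 0 0 1
1 1 0 1 1
1 0 0 0 0

Answer: 0 0 0 0 1
1 1 0 1 1
1 0 0 0 0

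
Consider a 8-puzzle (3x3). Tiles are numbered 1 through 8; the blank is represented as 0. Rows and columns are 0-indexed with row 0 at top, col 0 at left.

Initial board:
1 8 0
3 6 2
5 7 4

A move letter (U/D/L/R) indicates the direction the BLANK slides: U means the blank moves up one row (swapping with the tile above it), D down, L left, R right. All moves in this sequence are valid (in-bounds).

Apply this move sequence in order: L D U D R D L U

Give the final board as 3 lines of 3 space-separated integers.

Answer: 1 6 8
3 0 4
5 2 7

Derivation:
After move 1 (L):
1 0 8
3 6 2
5 7 4

After move 2 (D):
1 6 8
3 0 2
5 7 4

After move 3 (U):
1 0 8
3 6 2
5 7 4

After move 4 (D):
1 6 8
3 0 2
5 7 4

After move 5 (R):
1 6 8
3 2 0
5 7 4

After move 6 (D):
1 6 8
3 2 4
5 7 0

After move 7 (L):
1 6 8
3 2 4
5 0 7

After move 8 (U):
1 6 8
3 0 4
5 2 7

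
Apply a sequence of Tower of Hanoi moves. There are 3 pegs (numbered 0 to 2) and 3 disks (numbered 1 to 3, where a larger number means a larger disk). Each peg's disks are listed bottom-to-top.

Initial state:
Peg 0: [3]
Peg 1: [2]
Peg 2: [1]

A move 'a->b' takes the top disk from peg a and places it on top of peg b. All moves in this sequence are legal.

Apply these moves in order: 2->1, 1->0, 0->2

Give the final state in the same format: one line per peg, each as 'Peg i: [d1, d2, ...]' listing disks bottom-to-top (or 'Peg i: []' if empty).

After move 1 (2->1):
Peg 0: [3]
Peg 1: [2, 1]
Peg 2: []

After move 2 (1->0):
Peg 0: [3, 1]
Peg 1: [2]
Peg 2: []

After move 3 (0->2):
Peg 0: [3]
Peg 1: [2]
Peg 2: [1]

Answer: Peg 0: [3]
Peg 1: [2]
Peg 2: [1]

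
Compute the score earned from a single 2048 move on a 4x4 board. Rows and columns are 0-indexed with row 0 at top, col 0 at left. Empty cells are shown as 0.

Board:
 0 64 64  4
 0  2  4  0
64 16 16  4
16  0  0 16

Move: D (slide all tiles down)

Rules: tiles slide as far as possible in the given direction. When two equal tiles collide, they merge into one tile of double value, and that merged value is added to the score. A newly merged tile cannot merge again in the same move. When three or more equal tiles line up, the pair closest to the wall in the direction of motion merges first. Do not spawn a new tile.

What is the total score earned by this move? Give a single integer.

Slide down:
col 0: [0, 0, 64, 16] -> [0, 0, 64, 16]  score +0 (running 0)
col 1: [64, 2, 16, 0] -> [0, 64, 2, 16]  score +0 (running 0)
col 2: [64, 4, 16, 0] -> [0, 64, 4, 16]  score +0 (running 0)
col 3: [4, 0, 4, 16] -> [0, 0, 8, 16]  score +8 (running 8)
Board after move:
 0  0  0  0
 0 64 64  0
64  2  4  8
16 16 16 16

Answer: 8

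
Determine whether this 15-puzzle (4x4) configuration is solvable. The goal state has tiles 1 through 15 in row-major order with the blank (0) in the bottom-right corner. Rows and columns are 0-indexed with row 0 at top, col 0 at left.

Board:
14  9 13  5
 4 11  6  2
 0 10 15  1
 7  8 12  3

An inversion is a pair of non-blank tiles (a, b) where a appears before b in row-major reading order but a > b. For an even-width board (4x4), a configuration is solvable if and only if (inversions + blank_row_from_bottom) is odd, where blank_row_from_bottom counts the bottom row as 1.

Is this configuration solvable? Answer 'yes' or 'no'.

Answer: no

Derivation:
Inversions: 62
Blank is in row 2 (0-indexed from top), which is row 2 counting from the bottom (bottom = 1).
62 + 2 = 64, which is even, so the puzzle is not solvable.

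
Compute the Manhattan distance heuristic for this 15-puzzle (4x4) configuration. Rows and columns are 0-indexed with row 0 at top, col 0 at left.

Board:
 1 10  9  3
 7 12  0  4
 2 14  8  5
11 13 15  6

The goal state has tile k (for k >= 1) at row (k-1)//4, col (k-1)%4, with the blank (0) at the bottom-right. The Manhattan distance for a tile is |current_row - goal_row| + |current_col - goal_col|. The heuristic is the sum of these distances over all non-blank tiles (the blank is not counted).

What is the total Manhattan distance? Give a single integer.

Answer: 31

Derivation:
Tile 1: at (0,0), goal (0,0), distance |0-0|+|0-0| = 0
Tile 10: at (0,1), goal (2,1), distance |0-2|+|1-1| = 2
Tile 9: at (0,2), goal (2,0), distance |0-2|+|2-0| = 4
Tile 3: at (0,3), goal (0,2), distance |0-0|+|3-2| = 1
Tile 7: at (1,0), goal (1,2), distance |1-1|+|0-2| = 2
Tile 12: at (1,1), goal (2,3), distance |1-2|+|1-3| = 3
Tile 4: at (1,3), goal (0,3), distance |1-0|+|3-3| = 1
Tile 2: at (2,0), goal (0,1), distance |2-0|+|0-1| = 3
Tile 14: at (2,1), goal (3,1), distance |2-3|+|1-1| = 1
Tile 8: at (2,2), goal (1,3), distance |2-1|+|2-3| = 2
Tile 5: at (2,3), goal (1,0), distance |2-1|+|3-0| = 4
Tile 11: at (3,0), goal (2,2), distance |3-2|+|0-2| = 3
Tile 13: at (3,1), goal (3,0), distance |3-3|+|1-0| = 1
Tile 15: at (3,2), goal (3,2), distance |3-3|+|2-2| = 0
Tile 6: at (3,3), goal (1,1), distance |3-1|+|3-1| = 4
Sum: 0 + 2 + 4 + 1 + 2 + 3 + 1 + 3 + 1 + 2 + 4 + 3 + 1 + 0 + 4 = 31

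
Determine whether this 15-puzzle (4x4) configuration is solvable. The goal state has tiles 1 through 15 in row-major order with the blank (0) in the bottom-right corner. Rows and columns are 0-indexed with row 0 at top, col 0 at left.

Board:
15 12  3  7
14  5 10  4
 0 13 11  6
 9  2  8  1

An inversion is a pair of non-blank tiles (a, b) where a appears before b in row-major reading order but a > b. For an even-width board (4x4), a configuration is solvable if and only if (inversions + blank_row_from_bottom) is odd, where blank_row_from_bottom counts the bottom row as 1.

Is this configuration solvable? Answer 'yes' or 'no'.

Answer: yes

Derivation:
Inversions: 71
Blank is in row 2 (0-indexed from top), which is row 2 counting from the bottom (bottom = 1).
71 + 2 = 73, which is odd, so the puzzle is solvable.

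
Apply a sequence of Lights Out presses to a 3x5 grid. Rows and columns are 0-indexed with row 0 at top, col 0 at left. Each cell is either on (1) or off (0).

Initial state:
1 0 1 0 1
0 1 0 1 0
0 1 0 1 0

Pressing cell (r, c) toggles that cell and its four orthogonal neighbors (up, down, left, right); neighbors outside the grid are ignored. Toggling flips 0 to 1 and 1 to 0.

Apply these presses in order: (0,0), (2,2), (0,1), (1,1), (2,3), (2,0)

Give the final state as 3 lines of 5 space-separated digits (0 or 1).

Answer: 1 1 0 0 1
1 1 0 0 0
1 0 0 1 1

Derivation:
After press 1 at (0,0):
0 1 1 0 1
1 1 0 1 0
0 1 0 1 0

After press 2 at (2,2):
0 1 1 0 1
1 1 1 1 0
0 0 1 0 0

After press 3 at (0,1):
1 0 0 0 1
1 0 1 1 0
0 0 1 0 0

After press 4 at (1,1):
1 1 0 0 1
0 1 0 1 0
0 1 1 0 0

After press 5 at (2,3):
1 1 0 0 1
0 1 0 0 0
0 1 0 1 1

After press 6 at (2,0):
1 1 0 0 1
1 1 0 0 0
1 0 0 1 1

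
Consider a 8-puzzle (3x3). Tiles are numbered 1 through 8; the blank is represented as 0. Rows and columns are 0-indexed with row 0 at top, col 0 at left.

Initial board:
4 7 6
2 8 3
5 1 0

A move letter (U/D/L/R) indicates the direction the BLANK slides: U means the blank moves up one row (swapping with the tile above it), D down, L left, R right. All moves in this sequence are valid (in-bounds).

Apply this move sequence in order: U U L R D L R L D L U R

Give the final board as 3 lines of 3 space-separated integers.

Answer: 4 7 6
1 0 8
2 5 3

Derivation:
After move 1 (U):
4 7 6
2 8 0
5 1 3

After move 2 (U):
4 7 0
2 8 6
5 1 3

After move 3 (L):
4 0 7
2 8 6
5 1 3

After move 4 (R):
4 7 0
2 8 6
5 1 3

After move 5 (D):
4 7 6
2 8 0
5 1 3

After move 6 (L):
4 7 6
2 0 8
5 1 3

After move 7 (R):
4 7 6
2 8 0
5 1 3

After move 8 (L):
4 7 6
2 0 8
5 1 3

After move 9 (D):
4 7 6
2 1 8
5 0 3

After move 10 (L):
4 7 6
2 1 8
0 5 3

After move 11 (U):
4 7 6
0 1 8
2 5 3

After move 12 (R):
4 7 6
1 0 8
2 5 3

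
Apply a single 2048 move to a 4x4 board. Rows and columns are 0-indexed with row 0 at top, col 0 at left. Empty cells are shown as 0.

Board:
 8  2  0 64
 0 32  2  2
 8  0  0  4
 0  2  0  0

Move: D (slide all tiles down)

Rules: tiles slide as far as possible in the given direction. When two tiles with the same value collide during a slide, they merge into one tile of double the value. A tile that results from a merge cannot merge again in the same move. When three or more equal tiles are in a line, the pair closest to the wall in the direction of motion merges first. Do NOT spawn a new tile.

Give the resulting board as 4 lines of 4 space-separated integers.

Slide down:
col 0: [8, 0, 8, 0] -> [0, 0, 0, 16]
col 1: [2, 32, 0, 2] -> [0, 2, 32, 2]
col 2: [0, 2, 0, 0] -> [0, 0, 0, 2]
col 3: [64, 2, 4, 0] -> [0, 64, 2, 4]

Answer:  0  0  0  0
 0  2  0 64
 0 32  0  2
16  2  2  4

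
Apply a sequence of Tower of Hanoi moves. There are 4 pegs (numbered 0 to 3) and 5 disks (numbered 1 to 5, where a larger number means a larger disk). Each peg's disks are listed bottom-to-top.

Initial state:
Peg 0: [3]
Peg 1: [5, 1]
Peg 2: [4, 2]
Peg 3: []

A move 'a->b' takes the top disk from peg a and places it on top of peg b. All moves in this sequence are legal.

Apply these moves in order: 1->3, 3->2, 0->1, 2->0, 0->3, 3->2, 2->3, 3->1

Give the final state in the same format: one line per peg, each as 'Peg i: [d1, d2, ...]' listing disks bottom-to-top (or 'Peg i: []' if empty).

After move 1 (1->3):
Peg 0: [3]
Peg 1: [5]
Peg 2: [4, 2]
Peg 3: [1]

After move 2 (3->2):
Peg 0: [3]
Peg 1: [5]
Peg 2: [4, 2, 1]
Peg 3: []

After move 3 (0->1):
Peg 0: []
Peg 1: [5, 3]
Peg 2: [4, 2, 1]
Peg 3: []

After move 4 (2->0):
Peg 0: [1]
Peg 1: [5, 3]
Peg 2: [4, 2]
Peg 3: []

After move 5 (0->3):
Peg 0: []
Peg 1: [5, 3]
Peg 2: [4, 2]
Peg 3: [1]

After move 6 (3->2):
Peg 0: []
Peg 1: [5, 3]
Peg 2: [4, 2, 1]
Peg 3: []

After move 7 (2->3):
Peg 0: []
Peg 1: [5, 3]
Peg 2: [4, 2]
Peg 3: [1]

After move 8 (3->1):
Peg 0: []
Peg 1: [5, 3, 1]
Peg 2: [4, 2]
Peg 3: []

Answer: Peg 0: []
Peg 1: [5, 3, 1]
Peg 2: [4, 2]
Peg 3: []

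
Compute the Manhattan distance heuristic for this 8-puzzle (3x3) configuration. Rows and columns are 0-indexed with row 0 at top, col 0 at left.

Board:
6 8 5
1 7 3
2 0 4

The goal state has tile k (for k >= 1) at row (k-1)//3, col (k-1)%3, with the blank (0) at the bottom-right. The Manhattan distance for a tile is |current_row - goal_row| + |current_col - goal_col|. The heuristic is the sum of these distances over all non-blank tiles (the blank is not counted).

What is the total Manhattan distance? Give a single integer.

Answer: 17

Derivation:
Tile 6: at (0,0), goal (1,2), distance |0-1|+|0-2| = 3
Tile 8: at (0,1), goal (2,1), distance |0-2|+|1-1| = 2
Tile 5: at (0,2), goal (1,1), distance |0-1|+|2-1| = 2
Tile 1: at (1,0), goal (0,0), distance |1-0|+|0-0| = 1
Tile 7: at (1,1), goal (2,0), distance |1-2|+|1-0| = 2
Tile 3: at (1,2), goal (0,2), distance |1-0|+|2-2| = 1
Tile 2: at (2,0), goal (0,1), distance |2-0|+|0-1| = 3
Tile 4: at (2,2), goal (1,0), distance |2-1|+|2-0| = 3
Sum: 3 + 2 + 2 + 1 + 2 + 1 + 3 + 3 = 17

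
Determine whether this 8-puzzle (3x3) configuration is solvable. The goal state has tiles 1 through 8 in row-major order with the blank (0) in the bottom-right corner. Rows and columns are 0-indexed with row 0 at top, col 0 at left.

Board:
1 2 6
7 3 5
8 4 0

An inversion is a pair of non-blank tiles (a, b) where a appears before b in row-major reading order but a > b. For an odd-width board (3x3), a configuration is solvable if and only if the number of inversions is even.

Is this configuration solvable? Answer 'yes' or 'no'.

Answer: yes

Derivation:
Inversions (pairs i<j in row-major order where tile[i] > tile[j] > 0): 8
8 is even, so the puzzle is solvable.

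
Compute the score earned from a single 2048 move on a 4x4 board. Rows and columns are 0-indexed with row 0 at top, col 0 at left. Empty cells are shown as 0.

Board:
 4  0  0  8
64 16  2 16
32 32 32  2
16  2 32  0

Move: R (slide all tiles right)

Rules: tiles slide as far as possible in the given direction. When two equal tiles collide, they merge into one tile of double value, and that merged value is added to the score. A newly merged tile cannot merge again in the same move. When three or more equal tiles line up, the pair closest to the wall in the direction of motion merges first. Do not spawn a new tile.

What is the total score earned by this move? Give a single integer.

Answer: 64

Derivation:
Slide right:
row 0: [4, 0, 0, 8] -> [0, 0, 4, 8]  score +0 (running 0)
row 1: [64, 16, 2, 16] -> [64, 16, 2, 16]  score +0 (running 0)
row 2: [32, 32, 32, 2] -> [0, 32, 64, 2]  score +64 (running 64)
row 3: [16, 2, 32, 0] -> [0, 16, 2, 32]  score +0 (running 64)
Board after move:
 0  0  4  8
64 16  2 16
 0 32 64  2
 0 16  2 32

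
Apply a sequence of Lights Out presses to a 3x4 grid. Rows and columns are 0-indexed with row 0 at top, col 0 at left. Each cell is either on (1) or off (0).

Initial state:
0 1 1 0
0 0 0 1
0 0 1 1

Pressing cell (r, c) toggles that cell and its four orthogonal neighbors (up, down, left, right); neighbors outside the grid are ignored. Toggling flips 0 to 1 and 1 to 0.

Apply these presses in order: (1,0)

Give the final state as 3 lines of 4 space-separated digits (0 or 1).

After press 1 at (1,0):
1 1 1 0
1 1 0 1
1 0 1 1

Answer: 1 1 1 0
1 1 0 1
1 0 1 1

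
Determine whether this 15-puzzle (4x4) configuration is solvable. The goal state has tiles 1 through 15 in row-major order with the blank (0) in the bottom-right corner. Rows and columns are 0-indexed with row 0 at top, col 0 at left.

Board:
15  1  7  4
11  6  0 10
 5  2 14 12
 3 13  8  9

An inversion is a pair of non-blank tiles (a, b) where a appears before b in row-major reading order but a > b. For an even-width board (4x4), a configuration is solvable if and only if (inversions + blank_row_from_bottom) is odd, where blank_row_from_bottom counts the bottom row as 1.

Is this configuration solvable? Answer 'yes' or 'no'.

Answer: yes

Derivation:
Inversions: 48
Blank is in row 1 (0-indexed from top), which is row 3 counting from the bottom (bottom = 1).
48 + 3 = 51, which is odd, so the puzzle is solvable.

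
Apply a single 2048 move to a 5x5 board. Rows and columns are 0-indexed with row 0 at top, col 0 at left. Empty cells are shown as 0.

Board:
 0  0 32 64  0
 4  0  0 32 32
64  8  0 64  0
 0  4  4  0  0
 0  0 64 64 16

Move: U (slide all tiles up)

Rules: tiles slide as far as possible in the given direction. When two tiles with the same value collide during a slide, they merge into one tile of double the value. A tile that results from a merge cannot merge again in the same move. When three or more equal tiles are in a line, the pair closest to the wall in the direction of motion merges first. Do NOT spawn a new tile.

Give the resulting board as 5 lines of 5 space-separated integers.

Slide up:
col 0: [0, 4, 64, 0, 0] -> [4, 64, 0, 0, 0]
col 1: [0, 0, 8, 4, 0] -> [8, 4, 0, 0, 0]
col 2: [32, 0, 0, 4, 64] -> [32, 4, 64, 0, 0]
col 3: [64, 32, 64, 0, 64] -> [64, 32, 128, 0, 0]
col 4: [0, 32, 0, 0, 16] -> [32, 16, 0, 0, 0]

Answer:   4   8  32  64  32
 64   4   4  32  16
  0   0  64 128   0
  0   0   0   0   0
  0   0   0   0   0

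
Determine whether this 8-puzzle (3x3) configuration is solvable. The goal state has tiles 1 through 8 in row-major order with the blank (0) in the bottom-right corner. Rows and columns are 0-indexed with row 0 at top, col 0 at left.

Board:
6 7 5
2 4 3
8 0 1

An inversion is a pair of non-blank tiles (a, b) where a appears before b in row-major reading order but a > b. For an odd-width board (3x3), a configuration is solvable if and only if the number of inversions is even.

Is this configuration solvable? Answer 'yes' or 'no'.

Inversions (pairs i<j in row-major order where tile[i] > tile[j] > 0): 19
19 is odd, so the puzzle is not solvable.

Answer: no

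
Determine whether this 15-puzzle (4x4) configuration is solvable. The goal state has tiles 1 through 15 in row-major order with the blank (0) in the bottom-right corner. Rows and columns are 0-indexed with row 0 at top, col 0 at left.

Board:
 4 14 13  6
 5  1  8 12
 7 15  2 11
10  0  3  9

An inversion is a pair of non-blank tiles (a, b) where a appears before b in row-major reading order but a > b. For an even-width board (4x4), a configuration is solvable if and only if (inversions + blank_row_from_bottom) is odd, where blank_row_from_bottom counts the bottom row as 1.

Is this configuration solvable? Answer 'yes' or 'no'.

Answer: yes

Derivation:
Inversions: 54
Blank is in row 3 (0-indexed from top), which is row 1 counting from the bottom (bottom = 1).
54 + 1 = 55, which is odd, so the puzzle is solvable.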